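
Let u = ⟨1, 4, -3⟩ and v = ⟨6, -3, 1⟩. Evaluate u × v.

(-5, -19, -27)

i: 4·1 - (-3)·(-3) = 4 - 9 = -5
j: (-3)·6 - 1·1 = -18 - 1 = -19
k: 1·(-3) - 4·6 = -3 - 24 = -27
u × v = (-5, -19, -27)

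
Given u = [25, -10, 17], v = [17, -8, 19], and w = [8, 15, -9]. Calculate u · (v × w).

v × w:
i: (-8)·(-9) - 19·15 = 72 - 285 = -213
j: 19·8 - 17·(-9) = 152 - (-153) = 305
k: 17·15 - (-8)·8 = 255 - (-64) = 319
v × w = (-213, 305, 319)
u · (v × w) = 25·(-213) + (-10)·305 + 17·319 = -5325 - 3050 + 5423 = -2952

-2952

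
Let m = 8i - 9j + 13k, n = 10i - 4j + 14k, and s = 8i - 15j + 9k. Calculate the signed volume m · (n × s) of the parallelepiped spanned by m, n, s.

n × s:
i: (-4)·9 - 14·(-15) = -36 - (-210) = 174
j: 14·8 - 10·9 = 112 - 90 = 22
k: 10·(-15) - (-4)·8 = -150 - (-32) = -118
n × s = (174, 22, -118)
m · (n × s) = 8·174 + (-9)·22 + 13·(-118) = 1392 - 198 - 1534 = -340

-340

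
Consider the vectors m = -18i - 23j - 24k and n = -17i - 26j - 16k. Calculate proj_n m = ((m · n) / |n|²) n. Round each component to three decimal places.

m · n = (-18)·(-17) + (-23)·(-26) + (-24)·(-16) = 306 + 598 + 384 = 1288
|n|² = 289 + 676 + 256 = 1221
proj_n m = (1288/1221) · (-17, -26, -16) ≈ (-17.933, -27.427, -16.878)

(-17.933, -27.427, -16.878)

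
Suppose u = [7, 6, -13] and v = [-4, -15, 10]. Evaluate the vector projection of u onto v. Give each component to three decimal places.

u · v = 7·(-4) + 6·(-15) + (-13)·10 = -28 - 90 - 130 = -248
|v|² = 16 + 225 + 100 = 341
proj_v u = (-248/341) · (-4, -15, 10) ≈ (2.909, 10.909, -7.273)

(2.909, 10.909, -7.273)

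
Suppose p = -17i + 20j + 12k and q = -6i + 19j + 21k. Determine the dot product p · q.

734

p · q = (-17)·(-6) + 20·19 + 12·21 = 102 + 380 + 252 = 734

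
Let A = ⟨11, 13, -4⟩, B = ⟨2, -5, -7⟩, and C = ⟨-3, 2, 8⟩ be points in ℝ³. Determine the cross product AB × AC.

AB = (-9, -18, -3)
AC = (-14, -11, 12)
i: (-18)·12 - (-3)·(-11) = -216 - 33 = -249
j: (-3)·(-14) - (-9)·12 = 42 - (-108) = 150
k: (-9)·(-11) - (-18)·(-14) = 99 - 252 = -153
AB × AC = (-249, 150, -153)

(-249, 150, -153)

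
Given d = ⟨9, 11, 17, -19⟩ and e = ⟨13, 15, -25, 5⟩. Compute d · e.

-238

d · e = 9·13 + 11·15 + 17·(-25) + (-19)·5 = 117 + 165 - 425 - 95 = -238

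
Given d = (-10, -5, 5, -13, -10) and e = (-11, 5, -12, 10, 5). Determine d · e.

d · e = (-10)·(-11) + (-5)·5 + 5·(-12) + (-13)·10 + (-10)·5 = 110 - 25 - 60 - 130 - 50 = -155

-155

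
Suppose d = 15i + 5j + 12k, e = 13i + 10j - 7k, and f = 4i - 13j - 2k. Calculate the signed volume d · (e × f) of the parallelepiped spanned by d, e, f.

-4183

e × f:
i: 10·(-2) - (-7)·(-13) = -20 - 91 = -111
j: (-7)·4 - 13·(-2) = -28 - (-26) = -2
k: 13·(-13) - 10·4 = -169 - 40 = -209
e × f = (-111, -2, -209)
d · (e × f) = 15·(-111) + 5·(-2) + 12·(-209) = -1665 - 10 - 2508 = -4183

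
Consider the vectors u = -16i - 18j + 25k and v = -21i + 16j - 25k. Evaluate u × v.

i: (-18)·(-25) - 25·16 = 450 - 400 = 50
j: 25·(-21) - (-16)·(-25) = -525 - 400 = -925
k: (-16)·16 - (-18)·(-21) = -256 - 378 = -634
u × v = (50, -925, -634)

(50, -925, -634)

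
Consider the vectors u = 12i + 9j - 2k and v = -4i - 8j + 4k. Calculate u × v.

(20, -40, -60)

i: 9·4 - (-2)·(-8) = 36 - 16 = 20
j: (-2)·(-4) - 12·4 = 8 - 48 = -40
k: 12·(-8) - 9·(-4) = -96 - (-36) = -60
u × v = (20, -40, -60)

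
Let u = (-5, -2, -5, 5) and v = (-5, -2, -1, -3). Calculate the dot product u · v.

u · v = (-5)·(-5) + (-2)·(-2) + (-5)·(-1) + 5·(-3) = 25 + 4 + 5 - 15 = 19

19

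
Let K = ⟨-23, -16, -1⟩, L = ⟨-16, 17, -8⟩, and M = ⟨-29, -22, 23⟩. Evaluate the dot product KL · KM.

-408

KL = L − K = (7, 33, -7)
KM = M − K = (-6, -6, 24)
KL · KM = 7·(-6) + 33·(-6) + (-7)·24 = -42 - 198 - 168 = -408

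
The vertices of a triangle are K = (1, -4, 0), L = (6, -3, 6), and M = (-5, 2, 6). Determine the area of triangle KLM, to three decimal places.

40.472

KL = (5, 1, 6),  KM = (-6, 6, 6)
i: 1·6 - 6·6 = 6 - 36 = -30
j: 6·(-6) - 5·6 = -36 - 30 = -66
k: 5·6 - 1·(-6) = 30 - (-6) = 36
KL × KM = (-30, -66, 36)
|KL × KM| = √6552 ≈ 80.9444
area = ½ · 80.9444 ≈ 40.472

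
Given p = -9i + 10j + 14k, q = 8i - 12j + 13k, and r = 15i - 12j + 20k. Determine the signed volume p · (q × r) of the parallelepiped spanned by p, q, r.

2282

q × r:
i: (-12)·20 - 13·(-12) = -240 - (-156) = -84
j: 13·15 - 8·20 = 195 - 160 = 35
k: 8·(-12) - (-12)·15 = -96 - (-180) = 84
q × r = (-84, 35, 84)
p · (q × r) = (-9)·(-84) + 10·35 + 14·84 = 756 + 350 + 1176 = 2282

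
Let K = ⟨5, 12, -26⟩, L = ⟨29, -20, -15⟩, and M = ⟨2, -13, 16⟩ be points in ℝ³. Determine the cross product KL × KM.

(-1069, -1041, -696)

KL = (24, -32, 11)
KM = (-3, -25, 42)
i: (-32)·42 - 11·(-25) = -1344 - (-275) = -1069
j: 11·(-3) - 24·42 = -33 - 1008 = -1041
k: 24·(-25) - (-32)·(-3) = -600 - 96 = -696
KL × KM = (-1069, -1041, -696)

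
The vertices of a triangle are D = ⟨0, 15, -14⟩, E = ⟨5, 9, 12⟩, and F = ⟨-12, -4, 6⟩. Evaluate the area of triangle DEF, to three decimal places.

DE = (5, -6, 26),  DF = (-12, -19, 20)
i: (-6)·20 - 26·(-19) = -120 - (-494) = 374
j: 26·(-12) - 5·20 = -312 - 100 = -412
k: 5·(-19) - (-6)·(-12) = -95 - 72 = -167
DE × DF = (374, -412, -167)
|DE × DF| = √337509 ≈ 580.9552
area = ½ · 580.9552 ≈ 290.478

290.478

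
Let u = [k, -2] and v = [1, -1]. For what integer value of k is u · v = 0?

u · v = k·1 + (-2)·(-1) = 2 + 1k
Set equal to 0: 1k = -2, so k = -2.

-2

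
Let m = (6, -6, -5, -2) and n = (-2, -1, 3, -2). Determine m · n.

m · n = 6·(-2) + (-6)·(-1) + (-5)·3 + (-2)·(-2) = -12 + 6 - 15 + 4 = -17

-17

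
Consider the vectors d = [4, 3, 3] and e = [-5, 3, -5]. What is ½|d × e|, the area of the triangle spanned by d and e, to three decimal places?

18.235

i: 3·(-5) - 3·3 = -15 - 9 = -24
j: 3·(-5) - 4·(-5) = -15 - (-20) = 5
k: 4·3 - 3·(-5) = 12 - (-15) = 27
d × e = (-24, 5, 27)
|d × e| = √((-24)² + 5² + 27²) = √1330 ≈ 36.4692
area = ½ · 36.4692 ≈ 18.235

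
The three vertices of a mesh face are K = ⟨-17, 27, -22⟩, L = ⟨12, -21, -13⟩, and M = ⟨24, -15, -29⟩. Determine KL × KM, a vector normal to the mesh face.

(714, 572, 750)

KL = (29, -48, 9)
KM = (41, -42, -7)
i: (-48)·(-7) - 9·(-42) = 336 - (-378) = 714
j: 9·41 - 29·(-7) = 369 - (-203) = 572
k: 29·(-42) - (-48)·41 = -1218 - (-1968) = 750
KL × KM = (714, 572, 750)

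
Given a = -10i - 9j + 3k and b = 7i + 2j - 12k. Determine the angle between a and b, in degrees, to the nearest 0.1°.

a · b = (-10)·7 + (-9)·2 + 3·(-12) = -70 - 18 - 36 = -124
|a|² = 100 + 81 + 9 = 190,  |a| = √190 ≈ 13.784049
|b|² = 49 + 4 + 144 = 197,  |b| = √197 ≈ 14.035669
cos θ = -124 / (13.784049 · 14.035669) ≈ -0.64093
θ = arccos(-0.64093) ≈ 129.9°

129.9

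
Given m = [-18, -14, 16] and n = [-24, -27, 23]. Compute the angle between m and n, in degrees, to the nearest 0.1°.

m · n = (-18)·(-24) + (-14)·(-27) + 16·23 = 432 + 378 + 368 = 1178
|m|² = 324 + 196 + 256 = 776,  |m| = √776 ≈ 27.856777
|n|² = 576 + 729 + 529 = 1834,  |n| = √1834 ≈ 42.825226
cos θ = 1178 / (27.856777 · 42.825226) ≈ 0.98745
θ = arccos(0.98745) ≈ 9.1°

9.1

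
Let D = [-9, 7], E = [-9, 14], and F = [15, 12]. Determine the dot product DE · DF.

35

DE = E − D = (0, 7)
DF = F − D = (24, 5)
DE · DF = 0·24 + 7·5 = 0 + 35 = 35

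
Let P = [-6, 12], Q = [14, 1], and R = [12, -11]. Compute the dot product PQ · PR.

613

PQ = Q − P = (20, -11)
PR = R − P = (18, -23)
PQ · PR = 20·18 + (-11)·(-23) = 360 + 253 = 613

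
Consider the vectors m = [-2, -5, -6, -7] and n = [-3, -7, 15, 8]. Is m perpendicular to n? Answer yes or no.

no

m · n = (-2)·(-3) + (-5)·(-7) + (-6)·15 + (-7)·8 = 6 + 35 - 90 - 56 = -105
Nonzero, so the vectors are not orthogonal.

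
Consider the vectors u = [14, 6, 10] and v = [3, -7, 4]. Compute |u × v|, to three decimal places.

151.552

i: 6·4 - 10·(-7) = 24 - (-70) = 94
j: 10·3 - 14·4 = 30 - 56 = -26
k: 14·(-7) - 6·3 = -98 - 18 = -116
u × v = (94, -26, -116)
|u × v| = √(94² + (-26)² + (-116)²) = √22968 ≈ 151.5520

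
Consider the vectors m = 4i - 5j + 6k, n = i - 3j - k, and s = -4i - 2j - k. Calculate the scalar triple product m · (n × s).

-105

n × s:
i: (-3)·(-1) - (-1)·(-2) = 3 - 2 = 1
j: (-1)·(-4) - 1·(-1) = 4 - (-1) = 5
k: 1·(-2) - (-3)·(-4) = -2 - 12 = -14
n × s = (1, 5, -14)
m · (n × s) = 4·1 + (-5)·5 + 6·(-14) = 4 - 25 - 84 = -105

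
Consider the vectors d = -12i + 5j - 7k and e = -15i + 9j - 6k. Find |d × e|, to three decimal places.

57.158

i: 5·(-6) - (-7)·9 = -30 - (-63) = 33
j: (-7)·(-15) - (-12)·(-6) = 105 - 72 = 33
k: (-12)·9 - 5·(-15) = -108 - (-75) = -33
d × e = (33, 33, -33)
|d × e| = √(33² + 33² + (-33)²) = √3267 ≈ 57.1577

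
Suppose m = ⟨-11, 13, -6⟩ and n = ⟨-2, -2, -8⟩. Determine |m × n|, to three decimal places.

146.751

i: 13·(-8) - (-6)·(-2) = -104 - 12 = -116
j: (-6)·(-2) - (-11)·(-8) = 12 - 88 = -76
k: (-11)·(-2) - 13·(-2) = 22 - (-26) = 48
m × n = (-116, -76, 48)
|m × n| = √((-116)² + (-76)² + 48²) = √21536 ≈ 146.7515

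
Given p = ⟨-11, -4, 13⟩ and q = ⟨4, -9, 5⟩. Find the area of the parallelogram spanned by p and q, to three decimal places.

184.616

i: (-4)·5 - 13·(-9) = -20 - (-117) = 97
j: 13·4 - (-11)·5 = 52 - (-55) = 107
k: (-11)·(-9) - (-4)·4 = 99 - (-16) = 115
p × q = (97, 107, 115)
|p × q| = √(97² + 107² + 115²) = √34083 ≈ 184.6158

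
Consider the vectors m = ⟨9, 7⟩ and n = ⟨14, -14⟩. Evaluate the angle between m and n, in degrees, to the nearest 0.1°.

m · n = 9·14 + 7·(-14) = 126 - 98 = 28
|m|² = 81 + 49 = 130,  |m| = √130 ≈ 11.401754
|n|² = 196 + 196 = 392,  |n| = √392 ≈ 19.798990
cos θ = 28 / (11.401754 · 19.798990) ≈ 0.12403
θ = arccos(0.12403) ≈ 82.9°

82.9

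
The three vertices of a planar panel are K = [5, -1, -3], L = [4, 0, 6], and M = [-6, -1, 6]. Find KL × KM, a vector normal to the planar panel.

(9, -90, 11)

KL = (-1, 1, 9)
KM = (-11, 0, 9)
i: 1·9 - 9·0 = 9 - 0 = 9
j: 9·(-11) - (-1)·9 = -99 - (-9) = -90
k: (-1)·0 - 1·(-11) = 0 - (-11) = 11
KL × KM = (9, -90, 11)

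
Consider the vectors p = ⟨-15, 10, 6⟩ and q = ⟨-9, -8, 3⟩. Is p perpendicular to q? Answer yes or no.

no

p · q = (-15)·(-9) + 10·(-8) + 6·3 = 135 - 80 + 18 = 73
Nonzero, so the vectors are not orthogonal.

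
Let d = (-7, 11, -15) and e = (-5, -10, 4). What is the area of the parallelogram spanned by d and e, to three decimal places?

193.572

i: 11·4 - (-15)·(-10) = 44 - 150 = -106
j: (-15)·(-5) - (-7)·4 = 75 - (-28) = 103
k: (-7)·(-10) - 11·(-5) = 70 - (-55) = 125
d × e = (-106, 103, 125)
|d × e| = √((-106)² + 103² + 125²) = √37470 ≈ 193.5717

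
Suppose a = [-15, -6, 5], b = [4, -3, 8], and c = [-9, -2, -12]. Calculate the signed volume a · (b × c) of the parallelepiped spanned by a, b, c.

-811

b × c:
i: (-3)·(-12) - 8·(-2) = 36 - (-16) = 52
j: 8·(-9) - 4·(-12) = -72 - (-48) = -24
k: 4·(-2) - (-3)·(-9) = -8 - 27 = -35
b × c = (52, -24, -35)
a · (b × c) = (-15)·52 + (-6)·(-24) + 5·(-35) = -780 + 144 - 175 = -811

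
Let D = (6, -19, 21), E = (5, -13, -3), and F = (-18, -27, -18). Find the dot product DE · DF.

DE = E − D = (-1, 6, -24)
DF = F − D = (-24, -8, -39)
DE · DF = (-1)·(-24) + 6·(-8) + (-24)·(-39) = 24 - 48 + 936 = 912

912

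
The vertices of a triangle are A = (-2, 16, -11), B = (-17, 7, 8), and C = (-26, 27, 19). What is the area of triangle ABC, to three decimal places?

306.038

AB = (-15, -9, 19),  AC = (-24, 11, 30)
i: (-9)·30 - 19·11 = -270 - 209 = -479
j: 19·(-24) - (-15)·30 = -456 - (-450) = -6
k: (-15)·11 - (-9)·(-24) = -165 - 216 = -381
AB × AC = (-479, -6, -381)
|AB × AC| = √374638 ≈ 612.0768
area = ½ · 612.0768 ≈ 306.038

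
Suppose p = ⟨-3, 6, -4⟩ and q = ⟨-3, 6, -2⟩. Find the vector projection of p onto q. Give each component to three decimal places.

p · q = (-3)·(-3) + 6·6 + (-4)·(-2) = 9 + 36 + 8 = 53
|q|² = 9 + 36 + 4 = 49
proj_q p = (53/49) · (-3, 6, -2) ≈ (-3.245, 6.490, -2.163)

(-3.245, 6.490, -2.163)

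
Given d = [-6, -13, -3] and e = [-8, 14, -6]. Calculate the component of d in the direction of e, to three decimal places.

d · e = (-6)·(-8) + (-13)·14 + (-3)·(-6) = 48 - 182 + 18 = -116
|e| = √(64 + 196 + 36) = √296 ≈ 17.2047
comp_e d = -116 / √296 ≈ -6.742

-6.742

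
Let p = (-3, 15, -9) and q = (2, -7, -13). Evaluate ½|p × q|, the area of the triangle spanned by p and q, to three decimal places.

132.187

i: 15·(-13) - (-9)·(-7) = -195 - 63 = -258
j: (-9)·2 - (-3)·(-13) = -18 - 39 = -57
k: (-3)·(-7) - 15·2 = 21 - 30 = -9
p × q = (-258, -57, -9)
|p × q| = √((-258)² + (-57)² + (-9)²) = √69894 ≈ 264.3747
area = ½ · 264.3747 ≈ 132.187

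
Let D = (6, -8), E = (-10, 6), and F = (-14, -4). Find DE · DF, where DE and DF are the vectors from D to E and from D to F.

376

DE = E − D = (-16, 14)
DF = F − D = (-20, 4)
DE · DF = (-16)·(-20) + 14·4 = 320 + 56 = 376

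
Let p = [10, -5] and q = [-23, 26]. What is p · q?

-360

p · q = 10·(-23) + (-5)·26 = -230 - 130 = -360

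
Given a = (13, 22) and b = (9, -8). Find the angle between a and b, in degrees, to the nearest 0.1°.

a · b = 13·9 + 22·(-8) = 117 - 176 = -59
|a|² = 169 + 484 = 653,  |a| = √653 ≈ 25.553865
|b|² = 81 + 64 = 145,  |b| = √145 ≈ 12.041595
cos θ = -59 / (25.553865 · 12.041595) ≈ -0.19174
θ = arccos(-0.19174) ≈ 101.1°

101.1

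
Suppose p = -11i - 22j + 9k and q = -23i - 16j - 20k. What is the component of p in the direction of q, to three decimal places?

p · q = (-11)·(-23) + (-22)·(-16) + 9·(-20) = 253 + 352 - 180 = 425
|q| = √(529 + 256 + 400) = √1185 ≈ 34.4238
comp_q p = 425 / √1185 ≈ 12.346

12.346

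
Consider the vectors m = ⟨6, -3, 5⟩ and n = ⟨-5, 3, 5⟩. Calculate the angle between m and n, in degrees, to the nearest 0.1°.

102.6

m · n = 6·(-5) + (-3)·3 + 5·5 = -30 - 9 + 25 = -14
|m|² = 36 + 9 + 25 = 70,  |m| = √70 ≈ 8.366600
|n|² = 25 + 9 + 25 = 59,  |n| = √59 ≈ 7.681146
cos θ = -14 / (8.366600 · 7.681146) ≈ -0.21785
θ = arccos(-0.21785) ≈ 102.6°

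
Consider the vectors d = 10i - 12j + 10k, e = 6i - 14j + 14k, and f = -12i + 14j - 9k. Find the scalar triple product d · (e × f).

e × f:
i: (-14)·(-9) - 14·14 = 126 - 196 = -70
j: 14·(-12) - 6·(-9) = -168 - (-54) = -114
k: 6·14 - (-14)·(-12) = 84 - 168 = -84
e × f = (-70, -114, -84)
d · (e × f) = 10·(-70) + (-12)·(-114) + 10·(-84) = -700 + 1368 - 840 = -172

-172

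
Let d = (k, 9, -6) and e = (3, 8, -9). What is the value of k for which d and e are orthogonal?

d · e = k·3 + 9·8 + (-6)·(-9) = 126 + 3k
Set equal to 0: 3k = -126, so k = -42.

-42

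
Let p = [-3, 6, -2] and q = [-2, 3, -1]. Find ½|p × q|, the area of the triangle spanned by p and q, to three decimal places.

i: 6·(-1) - (-2)·3 = -6 - (-6) = 0
j: (-2)·(-2) - (-3)·(-1) = 4 - 3 = 1
k: (-3)·3 - 6·(-2) = -9 - (-12) = 3
p × q = (0, 1, 3)
|p × q| = √(0² + 1² + 3²) = √10 ≈ 3.1623
area = ½ · 3.1623 ≈ 1.581

1.581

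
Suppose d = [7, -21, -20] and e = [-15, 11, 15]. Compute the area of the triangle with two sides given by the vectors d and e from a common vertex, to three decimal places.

161.008

i: (-21)·15 - (-20)·11 = -315 - (-220) = -95
j: (-20)·(-15) - 7·15 = 300 - 105 = 195
k: 7·11 - (-21)·(-15) = 77 - 315 = -238
d × e = (-95, 195, -238)
|d × e| = √((-95)² + 195² + (-238)²) = √103694 ≈ 322.0155
area = ½ · 322.0155 ≈ 161.008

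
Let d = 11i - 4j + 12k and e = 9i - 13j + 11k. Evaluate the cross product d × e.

i: (-4)·11 - 12·(-13) = -44 - (-156) = 112
j: 12·9 - 11·11 = 108 - 121 = -13
k: 11·(-13) - (-4)·9 = -143 - (-36) = -107
d × e = (112, -13, -107)

(112, -13, -107)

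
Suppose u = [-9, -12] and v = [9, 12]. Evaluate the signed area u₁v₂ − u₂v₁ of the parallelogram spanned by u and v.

0

(-9)·12 - (-12)·9 = -108 - (-108) = 0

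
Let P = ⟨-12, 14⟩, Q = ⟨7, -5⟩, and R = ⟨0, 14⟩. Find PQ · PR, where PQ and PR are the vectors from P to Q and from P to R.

PQ = Q − P = (19, -19)
PR = R − P = (12, 0)
PQ · PR = 19·12 + (-19)·0 = 228 + 0 = 228

228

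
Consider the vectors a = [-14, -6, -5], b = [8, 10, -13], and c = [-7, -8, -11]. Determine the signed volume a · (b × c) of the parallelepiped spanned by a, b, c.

b × c:
i: 10·(-11) - (-13)·(-8) = -110 - 104 = -214
j: (-13)·(-7) - 8·(-11) = 91 - (-88) = 179
k: 8·(-8) - 10·(-7) = -64 - (-70) = 6
b × c = (-214, 179, 6)
a · (b × c) = (-14)·(-214) + (-6)·179 + (-5)·6 = 2996 - 1074 - 30 = 1892

1892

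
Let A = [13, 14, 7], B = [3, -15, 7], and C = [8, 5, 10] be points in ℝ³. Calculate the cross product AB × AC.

AB = (-10, -29, 0)
AC = (-5, -9, 3)
i: (-29)·3 - 0·(-9) = -87 - 0 = -87
j: 0·(-5) - (-10)·3 = 0 - (-30) = 30
k: (-10)·(-9) - (-29)·(-5) = 90 - 145 = -55
AB × AC = (-87, 30, -55)

(-87, 30, -55)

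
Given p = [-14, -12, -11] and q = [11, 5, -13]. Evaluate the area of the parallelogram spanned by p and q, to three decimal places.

374.398

i: (-12)·(-13) - (-11)·5 = 156 - (-55) = 211
j: (-11)·11 - (-14)·(-13) = -121 - 182 = -303
k: (-14)·5 - (-12)·11 = -70 - (-132) = 62
p × q = (211, -303, 62)
|p × q| = √(211² + (-303)² + 62²) = √140174 ≈ 374.3982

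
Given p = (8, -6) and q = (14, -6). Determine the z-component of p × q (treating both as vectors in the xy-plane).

8·(-6) - (-6)·14 = -48 - (-84) = 36

36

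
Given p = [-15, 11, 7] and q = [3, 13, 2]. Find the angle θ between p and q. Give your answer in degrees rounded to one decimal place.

p · q = (-15)·3 + 11·13 + 7·2 = -45 + 143 + 14 = 112
|p|² = 225 + 121 + 49 = 395,  |p| = √395 ≈ 19.874607
|q|² = 9 + 169 + 4 = 182,  |q| = √182 ≈ 13.490738
cos θ = 112 / (19.874607 · 13.490738) ≈ 0.41772
θ = arccos(0.41772) ≈ 65.3°

65.3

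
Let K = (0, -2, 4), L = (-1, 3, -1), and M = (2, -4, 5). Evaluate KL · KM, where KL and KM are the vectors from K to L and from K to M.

KL = L − K = (-1, 5, -5)
KM = M − K = (2, -2, 1)
KL · KM = (-1)·2 + 5·(-2) + (-5)·1 = -2 - 10 - 5 = -17

-17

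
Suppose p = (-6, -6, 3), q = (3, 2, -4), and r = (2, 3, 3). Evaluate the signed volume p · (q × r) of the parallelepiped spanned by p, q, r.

9

q × r:
i: 2·3 - (-4)·3 = 6 - (-12) = 18
j: (-4)·2 - 3·3 = -8 - 9 = -17
k: 3·3 - 2·2 = 9 - 4 = 5
q × r = (18, -17, 5)
p · (q × r) = (-6)·18 + (-6)·(-17) + 3·5 = -108 + 102 + 15 = 9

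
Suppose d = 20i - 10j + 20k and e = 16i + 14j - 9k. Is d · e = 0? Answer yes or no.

yes

d · e = 20·16 + (-10)·14 + 20·(-9) = 320 - 140 - 180 = 0
Zero, so the vectors are orthogonal.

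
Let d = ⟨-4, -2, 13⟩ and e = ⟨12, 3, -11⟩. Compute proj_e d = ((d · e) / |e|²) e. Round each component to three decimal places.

d · e = (-4)·12 + (-2)·3 + 13·(-11) = -48 - 6 - 143 = -197
|e|² = 144 + 9 + 121 = 274
proj_e d = (-197/274) · (12, 3, -11) ≈ (-8.628, -2.157, 7.909)

(-8.628, -2.157, 7.909)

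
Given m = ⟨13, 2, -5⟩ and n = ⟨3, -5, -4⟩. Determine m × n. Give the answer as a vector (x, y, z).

i: 2·(-4) - (-5)·(-5) = -8 - 25 = -33
j: (-5)·3 - 13·(-4) = -15 - (-52) = 37
k: 13·(-5) - 2·3 = -65 - 6 = -71
m × n = (-33, 37, -71)

(-33, 37, -71)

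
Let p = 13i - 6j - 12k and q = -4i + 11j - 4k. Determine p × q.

(156, 100, 119)

i: (-6)·(-4) - (-12)·11 = 24 - (-132) = 156
j: (-12)·(-4) - 13·(-4) = 48 - (-52) = 100
k: 13·11 - (-6)·(-4) = 143 - 24 = 119
p × q = (156, 100, 119)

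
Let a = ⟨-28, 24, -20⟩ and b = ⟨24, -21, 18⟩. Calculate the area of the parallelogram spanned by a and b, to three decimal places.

29.394

i: 24·18 - (-20)·(-21) = 432 - 420 = 12
j: (-20)·24 - (-28)·18 = -480 - (-504) = 24
k: (-28)·(-21) - 24·24 = 588 - 576 = 12
a × b = (12, 24, 12)
|a × b| = √(12² + 24² + 12²) = √864 ≈ 29.3939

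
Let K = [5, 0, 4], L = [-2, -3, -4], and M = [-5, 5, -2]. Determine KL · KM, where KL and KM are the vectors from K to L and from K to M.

103

KL = L − K = (-7, -3, -8)
KM = M − K = (-10, 5, -6)
KL · KM = (-7)·(-10) + (-3)·5 + (-8)·(-6) = 70 - 15 + 48 = 103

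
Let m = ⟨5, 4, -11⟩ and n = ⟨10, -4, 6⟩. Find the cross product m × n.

(-20, -140, -60)

i: 4·6 - (-11)·(-4) = 24 - 44 = -20
j: (-11)·10 - 5·6 = -110 - 30 = -140
k: 5·(-4) - 4·10 = -20 - 40 = -60
m × n = (-20, -140, -60)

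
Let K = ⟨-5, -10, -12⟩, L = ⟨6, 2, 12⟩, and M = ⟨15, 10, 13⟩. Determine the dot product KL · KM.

1060

KL = L − K = (11, 12, 24)
KM = M − K = (20, 20, 25)
KL · KM = 11·20 + 12·20 + 24·25 = 220 + 240 + 600 = 1060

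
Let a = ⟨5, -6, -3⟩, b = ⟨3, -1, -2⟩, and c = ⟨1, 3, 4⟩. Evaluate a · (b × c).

64

b × c:
i: (-1)·4 - (-2)·3 = -4 - (-6) = 2
j: (-2)·1 - 3·4 = -2 - 12 = -14
k: 3·3 - (-1)·1 = 9 - (-1) = 10
b × c = (2, -14, 10)
a · (b × c) = 5·2 + (-6)·(-14) + (-3)·10 = 10 + 84 - 30 = 64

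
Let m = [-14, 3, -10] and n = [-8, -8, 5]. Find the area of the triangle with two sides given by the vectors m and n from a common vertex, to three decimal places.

i: 3·5 - (-10)·(-8) = 15 - 80 = -65
j: (-10)·(-8) - (-14)·5 = 80 - (-70) = 150
k: (-14)·(-8) - 3·(-8) = 112 - (-24) = 136
m × n = (-65, 150, 136)
|m × n| = √((-65)² + 150² + 136²) = √45221 ≈ 212.6523
area = ½ · 212.6523 ≈ 106.326

106.326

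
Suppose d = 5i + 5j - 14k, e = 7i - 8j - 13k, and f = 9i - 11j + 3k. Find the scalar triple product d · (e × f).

e × f:
i: (-8)·3 - (-13)·(-11) = -24 - 143 = -167
j: (-13)·9 - 7·3 = -117 - 21 = -138
k: 7·(-11) - (-8)·9 = -77 - (-72) = -5
e × f = (-167, -138, -5)
d · (e × f) = 5·(-167) + 5·(-138) + (-14)·(-5) = -835 - 690 + 70 = -1455

-1455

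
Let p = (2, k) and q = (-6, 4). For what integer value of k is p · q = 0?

3

p · q = 2·(-6) + k·4 = -12 + 4k
Set equal to 0: 4k = 12, so k = 3.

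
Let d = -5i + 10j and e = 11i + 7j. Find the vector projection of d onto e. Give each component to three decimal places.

d · e = (-5)·11 + 10·7 = -55 + 70 = 15
|e|² = 121 + 49 = 170
proj_e d = (15/170) · (11, 7) ≈ (0.971, 0.618)

(0.971, 0.618)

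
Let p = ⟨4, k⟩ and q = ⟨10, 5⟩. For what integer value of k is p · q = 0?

p · q = 4·10 + k·5 = 40 + 5k
Set equal to 0: 5k = -40, so k = -8.

-8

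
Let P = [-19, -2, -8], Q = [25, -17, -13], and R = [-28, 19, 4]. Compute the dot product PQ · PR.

-771

PQ = Q − P = (44, -15, -5)
PR = R − P = (-9, 21, 12)
PQ · PR = 44·(-9) + (-15)·21 + (-5)·12 = -396 - 315 - 60 = -771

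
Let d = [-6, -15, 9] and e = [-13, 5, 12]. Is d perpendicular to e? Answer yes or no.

no

d · e = (-6)·(-13) + (-15)·5 + 9·12 = 78 - 75 + 108 = 111
Nonzero, so the vectors are not orthogonal.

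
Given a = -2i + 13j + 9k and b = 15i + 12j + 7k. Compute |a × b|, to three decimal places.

i: 13·7 - 9·12 = 91 - 108 = -17
j: 9·15 - (-2)·7 = 135 - (-14) = 149
k: (-2)·12 - 13·15 = -24 - 195 = -219
a × b = (-17, 149, -219)
|a × b| = √((-17)² + 149² + (-219)²) = √70451 ≈ 265.4261

265.426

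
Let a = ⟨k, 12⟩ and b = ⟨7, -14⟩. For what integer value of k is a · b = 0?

a · b = k·7 + 12·(-14) = -168 + 7k
Set equal to 0: 7k = 168, so k = 24.

24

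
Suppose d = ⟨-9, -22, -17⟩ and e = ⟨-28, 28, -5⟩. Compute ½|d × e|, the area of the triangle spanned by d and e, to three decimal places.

566.255

i: (-22)·(-5) - (-17)·28 = 110 - (-476) = 586
j: (-17)·(-28) - (-9)·(-5) = 476 - 45 = 431
k: (-9)·28 - (-22)·(-28) = -252 - 616 = -868
d × e = (586, 431, -868)
|d × e| = √(586² + 431² + (-868)²) = √1282581 ≈ 1132.5109
area = ½ · 1132.5109 ≈ 566.255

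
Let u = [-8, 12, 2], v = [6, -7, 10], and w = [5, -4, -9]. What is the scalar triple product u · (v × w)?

446

v × w:
i: (-7)·(-9) - 10·(-4) = 63 - (-40) = 103
j: 10·5 - 6·(-9) = 50 - (-54) = 104
k: 6·(-4) - (-7)·5 = -24 - (-35) = 11
v × w = (103, 104, 11)
u · (v × w) = (-8)·103 + 12·104 + 2·11 = -824 + 1248 + 22 = 446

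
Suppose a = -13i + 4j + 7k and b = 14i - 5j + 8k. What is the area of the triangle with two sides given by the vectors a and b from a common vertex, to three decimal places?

106.506

i: 4·8 - 7·(-5) = 32 - (-35) = 67
j: 7·14 - (-13)·8 = 98 - (-104) = 202
k: (-13)·(-5) - 4·14 = 65 - 56 = 9
a × b = (67, 202, 9)
|a × b| = √(67² + 202² + 9²) = √45374 ≈ 213.0117
area = ½ · 213.0117 ≈ 106.506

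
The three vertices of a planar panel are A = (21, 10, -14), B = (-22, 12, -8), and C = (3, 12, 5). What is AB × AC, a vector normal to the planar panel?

AB = (-43, 2, 6)
AC = (-18, 2, 19)
i: 2·19 - 6·2 = 38 - 12 = 26
j: 6·(-18) - (-43)·19 = -108 - (-817) = 709
k: (-43)·2 - 2·(-18) = -86 - (-36) = -50
AB × AC = (26, 709, -50)

(26, 709, -50)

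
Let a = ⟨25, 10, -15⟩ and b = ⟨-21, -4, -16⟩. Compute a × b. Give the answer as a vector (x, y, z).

i: 10·(-16) - (-15)·(-4) = -160 - 60 = -220
j: (-15)·(-21) - 25·(-16) = 315 - (-400) = 715
k: 25·(-4) - 10·(-21) = -100 - (-210) = 110
a × b = (-220, 715, 110)

(-220, 715, 110)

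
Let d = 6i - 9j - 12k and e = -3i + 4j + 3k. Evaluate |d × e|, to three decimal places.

27.821

i: (-9)·3 - (-12)·4 = -27 - (-48) = 21
j: (-12)·(-3) - 6·3 = 36 - 18 = 18
k: 6·4 - (-9)·(-3) = 24 - 27 = -3
d × e = (21, 18, -3)
|d × e| = √(21² + 18² + (-3)²) = √774 ≈ 27.8209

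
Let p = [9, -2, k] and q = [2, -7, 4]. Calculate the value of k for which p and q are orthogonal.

p · q = 9·2 + (-2)·(-7) + k·4 = 32 + 4k
Set equal to 0: 4k = -32, so k = -8.

-8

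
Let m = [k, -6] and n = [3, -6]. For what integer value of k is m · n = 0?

-12

m · n = k·3 + (-6)·(-6) = 36 + 3k
Set equal to 0: 3k = -36, so k = -12.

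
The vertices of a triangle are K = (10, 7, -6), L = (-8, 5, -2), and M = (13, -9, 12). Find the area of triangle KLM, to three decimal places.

KL = (-18, -2, 4),  KM = (3, -16, 18)
i: (-2)·18 - 4·(-16) = -36 - (-64) = 28
j: 4·3 - (-18)·18 = 12 - (-324) = 336
k: (-18)·(-16) - (-2)·3 = 288 - (-6) = 294
KL × KM = (28, 336, 294)
|KL × KM| = √200116 ≈ 447.3433
area = ½ · 447.3433 ≈ 223.672

223.672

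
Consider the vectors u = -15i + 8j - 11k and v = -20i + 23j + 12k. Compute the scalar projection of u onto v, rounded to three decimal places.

u · v = (-15)·(-20) + 8·23 + (-11)·12 = 300 + 184 - 132 = 352
|v| = √(400 + 529 + 144) = √1073 ≈ 32.7567
comp_v u = 352 / √1073 ≈ 10.746

10.746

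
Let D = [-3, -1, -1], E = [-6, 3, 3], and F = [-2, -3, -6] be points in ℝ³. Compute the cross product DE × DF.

DE = (-3, 4, 4)
DF = (1, -2, -5)
i: 4·(-5) - 4·(-2) = -20 - (-8) = -12
j: 4·1 - (-3)·(-5) = 4 - 15 = -11
k: (-3)·(-2) - 4·1 = 6 - 4 = 2
DE × DF = (-12, -11, 2)

(-12, -11, 2)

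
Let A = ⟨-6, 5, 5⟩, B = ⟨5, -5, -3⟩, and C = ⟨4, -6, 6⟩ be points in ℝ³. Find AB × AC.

AB = (11, -10, -8)
AC = (10, -11, 1)
i: (-10)·1 - (-8)·(-11) = -10 - 88 = -98
j: (-8)·10 - 11·1 = -80 - 11 = -91
k: 11·(-11) - (-10)·10 = -121 - (-100) = -21
AB × AC = (-98, -91, -21)

(-98, -91, -21)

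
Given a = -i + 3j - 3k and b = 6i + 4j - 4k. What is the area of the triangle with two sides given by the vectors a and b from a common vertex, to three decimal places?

15.556

i: 3·(-4) - (-3)·4 = -12 - (-12) = 0
j: (-3)·6 - (-1)·(-4) = -18 - 4 = -22
k: (-1)·4 - 3·6 = -4 - 18 = -22
a × b = (0, -22, -22)
|a × b| = √(0² + (-22)² + (-22)²) = √968 ≈ 31.1127
area = ½ · 31.1127 ≈ 15.556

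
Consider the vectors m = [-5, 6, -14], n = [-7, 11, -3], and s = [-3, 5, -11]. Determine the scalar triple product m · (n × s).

n × s:
i: 11·(-11) - (-3)·5 = -121 - (-15) = -106
j: (-3)·(-3) - (-7)·(-11) = 9 - 77 = -68
k: (-7)·5 - 11·(-3) = -35 - (-33) = -2
n × s = (-106, -68, -2)
m · (n × s) = (-5)·(-106) + 6·(-68) + (-14)·(-2) = 530 - 408 + 28 = 150

150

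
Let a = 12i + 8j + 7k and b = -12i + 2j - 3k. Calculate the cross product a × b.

i: 8·(-3) - 7·2 = -24 - 14 = -38
j: 7·(-12) - 12·(-3) = -84 - (-36) = -48
k: 12·2 - 8·(-12) = 24 - (-96) = 120
a × b = (-38, -48, 120)

(-38, -48, 120)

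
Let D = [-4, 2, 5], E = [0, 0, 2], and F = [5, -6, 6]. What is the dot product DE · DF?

DE = E − D = (4, -2, -3)
DF = F − D = (9, -8, 1)
DE · DF = 4·9 + (-2)·(-8) + (-3)·1 = 36 + 16 - 3 = 49

49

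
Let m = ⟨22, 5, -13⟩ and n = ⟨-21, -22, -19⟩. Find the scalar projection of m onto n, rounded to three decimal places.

m · n = 22·(-21) + 5·(-22) + (-13)·(-19) = -462 - 110 + 247 = -325
|n| = √(441 + 484 + 361) = √1286 ≈ 35.8608
comp_n m = -325 / √1286 ≈ -9.063

-9.063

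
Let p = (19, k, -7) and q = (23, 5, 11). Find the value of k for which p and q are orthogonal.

p · q = 19·23 + k·5 + (-7)·11 = 360 + 5k
Set equal to 0: 5k = -360, so k = -72.

-72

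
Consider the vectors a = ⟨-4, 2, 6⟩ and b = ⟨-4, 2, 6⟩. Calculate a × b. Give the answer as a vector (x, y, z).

(0, 0, 0)

i: 2·6 - 6·2 = 12 - 12 = 0
j: 6·(-4) - (-4)·6 = -24 - (-24) = 0
k: (-4)·2 - 2·(-4) = -8 - (-8) = 0
a × b = (0, 0, 0)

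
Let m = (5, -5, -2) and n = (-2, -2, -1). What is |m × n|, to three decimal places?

i: (-5)·(-1) - (-2)·(-2) = 5 - 4 = 1
j: (-2)·(-2) - 5·(-1) = 4 - (-5) = 9
k: 5·(-2) - (-5)·(-2) = -10 - 10 = -20
m × n = (1, 9, -20)
|m × n| = √(1² + 9² + (-20)²) = √482 ≈ 21.9545

21.954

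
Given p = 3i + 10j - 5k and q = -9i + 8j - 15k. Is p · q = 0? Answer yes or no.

p · q = 3·(-9) + 10·8 + (-5)·(-15) = -27 + 80 + 75 = 128
Nonzero, so the vectors are not orthogonal.

no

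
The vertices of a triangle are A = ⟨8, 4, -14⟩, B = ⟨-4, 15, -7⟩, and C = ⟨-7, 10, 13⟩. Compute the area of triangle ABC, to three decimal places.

AB = (-12, 11, 7),  AC = (-15, 6, 27)
i: 11·27 - 7·6 = 297 - 42 = 255
j: 7·(-15) - (-12)·27 = -105 - (-324) = 219
k: (-12)·6 - 11·(-15) = -72 - (-165) = 93
AB × AC = (255, 219, 93)
|AB × AC| = √121635 ≈ 348.7621
area = ½ · 348.7621 ≈ 174.381

174.381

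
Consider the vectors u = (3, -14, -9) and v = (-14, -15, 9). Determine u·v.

u · v = 3·(-14) + (-14)·(-15) + (-9)·9 = -42 + 210 - 81 = 87

87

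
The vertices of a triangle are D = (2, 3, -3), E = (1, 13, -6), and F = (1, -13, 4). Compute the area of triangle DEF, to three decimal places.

DE = (-1, 10, -3),  DF = (-1, -16, 7)
i: 10·7 - (-3)·(-16) = 70 - 48 = 22
j: (-3)·(-1) - (-1)·7 = 3 - (-7) = 10
k: (-1)·(-16) - 10·(-1) = 16 - (-10) = 26
DE × DF = (22, 10, 26)
|DE × DF| = √1260 ≈ 35.4965
area = ½ · 35.4965 ≈ 17.748

17.748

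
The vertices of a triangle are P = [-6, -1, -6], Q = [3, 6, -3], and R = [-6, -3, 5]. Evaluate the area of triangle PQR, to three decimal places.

65.219

PQ = (9, 7, 3),  PR = (0, -2, 11)
i: 7·11 - 3·(-2) = 77 - (-6) = 83
j: 3·0 - 9·11 = 0 - 99 = -99
k: 9·(-2) - 7·0 = -18 - 0 = -18
PQ × PR = (83, -99, -18)
|PQ × PR| = √17014 ≈ 130.4377
area = ½ · 130.4377 ≈ 65.219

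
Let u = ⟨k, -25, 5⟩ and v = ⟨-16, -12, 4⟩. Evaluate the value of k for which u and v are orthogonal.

20

u · v = k·(-16) + (-25)·(-12) + 5·4 = 320 - 16k
Set equal to 0: -16k = -320, so k = 20.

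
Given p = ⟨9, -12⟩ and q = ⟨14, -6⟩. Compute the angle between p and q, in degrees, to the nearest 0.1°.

29.9

p · q = 9·14 + (-12)·(-6) = 126 + 72 = 198
|p|² = 81 + 144 = 225,  |p| = √225 ≈ 15.000000
|q|² = 196 + 36 = 232,  |q| = √232 ≈ 15.231546
cos θ = 198 / (15.000000 · 15.231546) ≈ 0.86662
θ = arccos(0.86662) ≈ 29.9°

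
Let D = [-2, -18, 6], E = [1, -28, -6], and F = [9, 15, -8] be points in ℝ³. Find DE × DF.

(536, -90, 209)

DE = (3, -10, -12)
DF = (11, 33, -14)
i: (-10)·(-14) - (-12)·33 = 140 - (-396) = 536
j: (-12)·11 - 3·(-14) = -132 - (-42) = -90
k: 3·33 - (-10)·11 = 99 - (-110) = 209
DE × DF = (536, -90, 209)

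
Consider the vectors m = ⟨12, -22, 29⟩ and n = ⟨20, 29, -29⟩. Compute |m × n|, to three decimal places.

1234.235

i: (-22)·(-29) - 29·29 = 638 - 841 = -203
j: 29·20 - 12·(-29) = 580 - (-348) = 928
k: 12·29 - (-22)·20 = 348 - (-440) = 788
m × n = (-203, 928, 788)
|m × n| = √((-203)² + 928² + 788²) = √1523337 ≈ 1234.2354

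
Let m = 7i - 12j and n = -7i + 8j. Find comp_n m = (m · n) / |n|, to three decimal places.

m · n = 7·(-7) + (-12)·8 = -49 - 96 = -145
|n| = √(49 + 64) = √113 ≈ 10.6301
comp_n m = -145 / √113 ≈ -13.640

-13.640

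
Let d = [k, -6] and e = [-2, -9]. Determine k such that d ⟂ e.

27

d · e = k·(-2) + (-6)·(-9) = 54 - 2k
Set equal to 0: -2k = -54, so k = 27.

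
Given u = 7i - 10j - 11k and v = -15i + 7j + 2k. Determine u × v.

(57, 151, -101)

i: (-10)·2 - (-11)·7 = -20 - (-77) = 57
j: (-11)·(-15) - 7·2 = 165 - 14 = 151
k: 7·7 - (-10)·(-15) = 49 - 150 = -101
u × v = (57, 151, -101)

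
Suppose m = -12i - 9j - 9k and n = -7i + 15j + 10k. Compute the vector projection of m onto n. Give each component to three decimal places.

(2.639, -5.655, -3.770)

m · n = (-12)·(-7) + (-9)·15 + (-9)·10 = 84 - 135 - 90 = -141
|n|² = 49 + 225 + 100 = 374
proj_n m = (-141/374) · (-7, 15, 10) ≈ (2.639, -5.655, -3.770)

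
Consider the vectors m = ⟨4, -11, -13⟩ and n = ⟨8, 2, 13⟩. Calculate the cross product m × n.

(-117, -156, 96)

i: (-11)·13 - (-13)·2 = -143 - (-26) = -117
j: (-13)·8 - 4·13 = -104 - 52 = -156
k: 4·2 - (-11)·8 = 8 - (-88) = 96
m × n = (-117, -156, 96)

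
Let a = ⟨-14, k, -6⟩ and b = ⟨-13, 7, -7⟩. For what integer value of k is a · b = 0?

-32

a · b = (-14)·(-13) + k·7 + (-6)·(-7) = 224 + 7k
Set equal to 0: 7k = -224, so k = -32.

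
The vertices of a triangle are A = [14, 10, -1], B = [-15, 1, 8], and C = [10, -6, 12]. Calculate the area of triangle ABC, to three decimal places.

273.950

AB = (-29, -9, 9),  AC = (-4, -16, 13)
i: (-9)·13 - 9·(-16) = -117 - (-144) = 27
j: 9·(-4) - (-29)·13 = -36 - (-377) = 341
k: (-29)·(-16) - (-9)·(-4) = 464 - 36 = 428
AB × AC = (27, 341, 428)
|AB × AC| = √300194 ≈ 547.8996
area = ½ · 547.8996 ≈ 273.950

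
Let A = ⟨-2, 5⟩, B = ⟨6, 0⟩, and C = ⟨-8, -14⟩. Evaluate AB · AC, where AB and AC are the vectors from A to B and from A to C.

47

AB = B − A = (8, -5)
AC = C − A = (-6, -19)
AB · AC = 8·(-6) + (-5)·(-19) = -48 + 95 = 47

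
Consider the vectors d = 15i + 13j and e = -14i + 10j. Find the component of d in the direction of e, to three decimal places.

d · e = 15·(-14) + 13·10 = -210 + 130 = -80
|e| = √(196 + 100) = √296 ≈ 17.2047
comp_e d = -80 / √296 ≈ -4.650

-4.650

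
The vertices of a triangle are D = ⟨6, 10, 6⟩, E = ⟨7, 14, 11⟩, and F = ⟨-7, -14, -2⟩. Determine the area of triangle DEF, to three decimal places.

DE = (1, 4, 5),  DF = (-13, -24, -8)
i: 4·(-8) - 5·(-24) = -32 - (-120) = 88
j: 5·(-13) - 1·(-8) = -65 - (-8) = -57
k: 1·(-24) - 4·(-13) = -24 - (-52) = 28
DE × DF = (88, -57, 28)
|DE × DF| = √11777 ≈ 108.5219
area = ½ · 108.5219 ≈ 54.261

54.261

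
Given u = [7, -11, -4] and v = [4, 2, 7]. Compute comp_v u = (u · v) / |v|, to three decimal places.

-2.648

u · v = 7·4 + (-11)·2 + (-4)·7 = 28 - 22 - 28 = -22
|v| = √(16 + 4 + 49) = √69 ≈ 8.3066
comp_v u = -22 / √69 ≈ -2.648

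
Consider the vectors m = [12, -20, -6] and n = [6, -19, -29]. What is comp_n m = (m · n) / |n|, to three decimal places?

m · n = 12·6 + (-20)·(-19) + (-6)·(-29) = 72 + 380 + 174 = 626
|n| = √(36 + 361 + 841) = √1238 ≈ 35.1852
comp_n m = 626 / √1238 ≈ 17.792

17.792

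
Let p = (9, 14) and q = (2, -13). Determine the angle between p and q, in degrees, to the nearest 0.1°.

138.5

p · q = 9·2 + 14·(-13) = 18 - 182 = -164
|p|² = 81 + 196 = 277,  |p| = √277 ≈ 16.643317
|q|² = 4 + 169 = 173,  |q| = √173 ≈ 13.152946
cos θ = -164 / (16.643317 · 13.152946) ≈ -0.74917
θ = arccos(-0.74917) ≈ 138.5°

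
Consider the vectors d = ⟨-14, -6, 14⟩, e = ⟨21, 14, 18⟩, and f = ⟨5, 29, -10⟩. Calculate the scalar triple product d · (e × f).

e × f:
i: 14·(-10) - 18·29 = -140 - 522 = -662
j: 18·5 - 21·(-10) = 90 - (-210) = 300
k: 21·29 - 14·5 = 609 - 70 = 539
e × f = (-662, 300, 539)
d · (e × f) = (-14)·(-662) + (-6)·300 + 14·539 = 9268 - 1800 + 7546 = 15014

15014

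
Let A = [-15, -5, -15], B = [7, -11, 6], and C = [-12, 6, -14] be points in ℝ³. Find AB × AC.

AB = (22, -6, 21)
AC = (3, 11, 1)
i: (-6)·1 - 21·11 = -6 - 231 = -237
j: 21·3 - 22·1 = 63 - 22 = 41
k: 22·11 - (-6)·3 = 242 - (-18) = 260
AB × AC = (-237, 41, 260)

(-237, 41, 260)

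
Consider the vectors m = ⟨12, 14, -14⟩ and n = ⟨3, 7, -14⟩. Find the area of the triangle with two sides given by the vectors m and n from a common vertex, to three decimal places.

82.529

i: 14·(-14) - (-14)·7 = -196 - (-98) = -98
j: (-14)·3 - 12·(-14) = -42 - (-168) = 126
k: 12·7 - 14·3 = 84 - 42 = 42
m × n = (-98, 126, 42)
|m × n| = √((-98)² + 126² + 42²) = √27244 ≈ 165.0576
area = ½ · 165.0576 ≈ 82.529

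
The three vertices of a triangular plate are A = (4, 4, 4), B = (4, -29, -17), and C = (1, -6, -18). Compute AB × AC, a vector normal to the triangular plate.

(516, 63, -99)

AB = (0, -33, -21)
AC = (-3, -10, -22)
i: (-33)·(-22) - (-21)·(-10) = 726 - 210 = 516
j: (-21)·(-3) - 0·(-22) = 63 - 0 = 63
k: 0·(-10) - (-33)·(-3) = 0 - 99 = -99
AB × AC = (516, 63, -99)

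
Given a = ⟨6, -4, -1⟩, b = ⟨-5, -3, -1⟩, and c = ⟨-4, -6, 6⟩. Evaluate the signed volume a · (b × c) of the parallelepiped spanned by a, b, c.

b × c:
i: (-3)·6 - (-1)·(-6) = -18 - 6 = -24
j: (-1)·(-4) - (-5)·6 = 4 - (-30) = 34
k: (-5)·(-6) - (-3)·(-4) = 30 - 12 = 18
b × c = (-24, 34, 18)
a · (b × c) = 6·(-24) + (-4)·34 + (-1)·18 = -144 - 136 - 18 = -298

-298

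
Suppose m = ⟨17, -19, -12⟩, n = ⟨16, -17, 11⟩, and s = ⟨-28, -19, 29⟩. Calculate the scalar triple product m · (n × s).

n × s:
i: (-17)·29 - 11·(-19) = -493 - (-209) = -284
j: 11·(-28) - 16·29 = -308 - 464 = -772
k: 16·(-19) - (-17)·(-28) = -304 - 476 = -780
n × s = (-284, -772, -780)
m · (n × s) = 17·(-284) + (-19)·(-772) + (-12)·(-780) = -4828 + 14668 + 9360 = 19200

19200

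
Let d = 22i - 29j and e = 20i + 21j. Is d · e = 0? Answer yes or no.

d · e = 22·20 + (-29)·21 = 440 - 609 = -169
Nonzero, so the vectors are not orthogonal.

no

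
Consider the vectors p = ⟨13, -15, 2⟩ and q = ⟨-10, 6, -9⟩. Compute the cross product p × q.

(123, 97, -72)

i: (-15)·(-9) - 2·6 = 135 - 12 = 123
j: 2·(-10) - 13·(-9) = -20 - (-117) = 97
k: 13·6 - (-15)·(-10) = 78 - 150 = -72
p × q = (123, 97, -72)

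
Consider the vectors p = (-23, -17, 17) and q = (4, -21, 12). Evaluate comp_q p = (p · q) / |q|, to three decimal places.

19.131

p · q = (-23)·4 + (-17)·(-21) + 17·12 = -92 + 357 + 204 = 469
|q| = √(16 + 441 + 144) = √601 ≈ 24.5153
comp_q p = 469 / √601 ≈ 19.131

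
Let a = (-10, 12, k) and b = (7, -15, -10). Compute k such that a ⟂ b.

-25

a · b = (-10)·7 + 12·(-15) + k·(-10) = -250 - 10k
Set equal to 0: -10k = 250, so k = -25.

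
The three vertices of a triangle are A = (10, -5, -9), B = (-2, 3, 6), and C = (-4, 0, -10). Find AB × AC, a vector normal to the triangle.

(-83, -222, 52)

AB = (-12, 8, 15)
AC = (-14, 5, -1)
i: 8·(-1) - 15·5 = -8 - 75 = -83
j: 15·(-14) - (-12)·(-1) = -210 - 12 = -222
k: (-12)·5 - 8·(-14) = -60 - (-112) = 52
AB × AC = (-83, -222, 52)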